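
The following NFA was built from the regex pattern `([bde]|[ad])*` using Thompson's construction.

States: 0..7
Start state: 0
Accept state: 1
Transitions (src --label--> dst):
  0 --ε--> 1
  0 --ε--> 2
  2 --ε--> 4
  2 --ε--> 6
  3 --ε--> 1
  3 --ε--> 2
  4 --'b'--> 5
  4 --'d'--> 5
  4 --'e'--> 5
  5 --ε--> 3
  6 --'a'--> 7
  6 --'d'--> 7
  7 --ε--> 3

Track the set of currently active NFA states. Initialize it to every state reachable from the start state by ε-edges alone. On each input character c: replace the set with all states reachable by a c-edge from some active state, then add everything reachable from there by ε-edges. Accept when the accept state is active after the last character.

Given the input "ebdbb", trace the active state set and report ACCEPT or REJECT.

Answer: ACCEPT

Derivation:
start: ε-closure({0}) = {0,1,2,4,6}
'e' @ 1: {1,2,3,4,5,6}  ✓accept
'b' @ 2: {1,2,3,4,5,6}  ✓accept
'd' @ 3: {1,2,3,4,5,6,7}  ✓accept
'b' @ 4: {1,2,3,4,5,6}  ✓accept
'b' @ 5: {1,2,3,4,5,6}  ✓accept
after full input: {1,2,3,4,5,6}  (accept=1 in)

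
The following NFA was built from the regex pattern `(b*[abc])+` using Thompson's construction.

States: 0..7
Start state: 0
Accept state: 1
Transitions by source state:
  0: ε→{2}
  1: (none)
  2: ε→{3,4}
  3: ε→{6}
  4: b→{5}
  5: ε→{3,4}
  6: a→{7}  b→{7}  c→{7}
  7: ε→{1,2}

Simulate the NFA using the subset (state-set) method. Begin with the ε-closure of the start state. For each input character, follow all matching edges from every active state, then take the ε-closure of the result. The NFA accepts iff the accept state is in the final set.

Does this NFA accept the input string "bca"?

start: ε-closure({0}) = {0,2,3,4,6}
'b' @ 1: {1,2,3,4,5,6,7}  [accepting]
'c' @ 2: {1,2,3,4,6,7}  [accepting]
'a' @ 3: {1,2,3,4,6,7}  [accepting]
end set {1,2,3,4,6,7} — state 1 in

Answer: ACCEPT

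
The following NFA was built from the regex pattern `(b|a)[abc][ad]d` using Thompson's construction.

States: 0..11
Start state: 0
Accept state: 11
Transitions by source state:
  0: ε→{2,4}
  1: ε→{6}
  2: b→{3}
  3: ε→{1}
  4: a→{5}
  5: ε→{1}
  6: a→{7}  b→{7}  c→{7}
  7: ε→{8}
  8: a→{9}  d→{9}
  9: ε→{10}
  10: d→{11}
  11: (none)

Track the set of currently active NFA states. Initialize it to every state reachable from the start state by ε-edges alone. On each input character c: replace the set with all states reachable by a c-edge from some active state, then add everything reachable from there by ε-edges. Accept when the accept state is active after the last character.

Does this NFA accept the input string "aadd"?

S₀ = ε-closure({0}) = {0,2,4}
'a' @ 1: {1,5,6}
'a' @ 2: {7,8}
'd' @ 3: {9,10}
'd' @ 4: {11}  (accept∈set)
after full input: {11}  (accept=11 in)

Answer: ACCEPT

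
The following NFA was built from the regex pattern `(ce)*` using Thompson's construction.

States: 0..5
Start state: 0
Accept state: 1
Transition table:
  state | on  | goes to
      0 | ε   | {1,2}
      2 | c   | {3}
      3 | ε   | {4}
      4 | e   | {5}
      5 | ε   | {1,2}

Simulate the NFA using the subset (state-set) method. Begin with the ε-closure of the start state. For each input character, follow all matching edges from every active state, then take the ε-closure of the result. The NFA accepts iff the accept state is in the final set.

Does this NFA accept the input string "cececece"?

Answer: ACCEPT

Steps:
S₀ = ε-closure({0}) = {0,1,2}
'c' @ 1: {3,4}
'e' @ 2: {1,2,5}  (accept∈set)
'c' @ 3: {3,4}
'e' @ 4: {1,2,5}  (accept∈set)
'c' @ 5: {3,4}
'e' @ 6: {1,2,5}  (accept∈set)
'c' @ 7: {3,4}
'e' @ 8: {1,2,5}  (accept∈set)
after full input: {1,2,5}  (accept=1 in)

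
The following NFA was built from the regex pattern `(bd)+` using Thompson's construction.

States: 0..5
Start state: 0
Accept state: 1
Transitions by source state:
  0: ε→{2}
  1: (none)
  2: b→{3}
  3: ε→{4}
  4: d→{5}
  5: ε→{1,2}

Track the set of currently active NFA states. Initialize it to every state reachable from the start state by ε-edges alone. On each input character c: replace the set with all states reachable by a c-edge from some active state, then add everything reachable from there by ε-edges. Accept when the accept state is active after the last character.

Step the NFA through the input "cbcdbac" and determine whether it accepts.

start: ε-closure({0}) = {0,2}
'c' @ 1: {}  — state set empty
rest 'bcdbac' ignored (set empty)
final: {}; accept 1 not in set

Answer: REJECT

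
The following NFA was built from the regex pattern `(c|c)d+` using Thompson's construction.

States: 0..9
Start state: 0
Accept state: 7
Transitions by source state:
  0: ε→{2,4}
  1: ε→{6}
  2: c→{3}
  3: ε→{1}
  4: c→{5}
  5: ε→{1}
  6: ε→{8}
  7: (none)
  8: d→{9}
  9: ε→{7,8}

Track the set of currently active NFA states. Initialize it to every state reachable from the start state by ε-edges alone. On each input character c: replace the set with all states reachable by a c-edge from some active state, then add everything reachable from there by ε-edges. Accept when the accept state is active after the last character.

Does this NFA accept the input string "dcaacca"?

Answer: REJECT

Trace:
S₀ = ε-closure({0}) = {0,2,4}
'd' @ 1: {}  — no active states
rest 'caacca' ignored (set empty)
after full input: {}  (accept=7 not in)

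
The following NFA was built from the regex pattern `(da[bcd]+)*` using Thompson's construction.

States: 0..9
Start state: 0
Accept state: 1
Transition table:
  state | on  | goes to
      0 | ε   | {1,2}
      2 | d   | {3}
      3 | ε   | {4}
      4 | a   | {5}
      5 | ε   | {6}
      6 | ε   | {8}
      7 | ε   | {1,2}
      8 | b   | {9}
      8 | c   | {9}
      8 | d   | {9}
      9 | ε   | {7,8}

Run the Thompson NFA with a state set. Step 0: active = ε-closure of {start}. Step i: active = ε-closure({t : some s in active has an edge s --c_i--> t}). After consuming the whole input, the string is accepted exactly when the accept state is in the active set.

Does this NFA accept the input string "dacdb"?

Answer: ACCEPT

Derivation:
S₀ = ε-closure({0}) = {0,1,2}
'd' @ 1: {3,4}
'a' @ 2: {5,6,8}
'c' @ 3: {1,2,7,8,9}  (accept∈set)
'd' @ 4: {1,2,3,4,7,8,9}  (accept∈set)
'b' @ 5: {1,2,7,8,9}  (accept∈set)
end set {1,2,7,8,9} — state 1 in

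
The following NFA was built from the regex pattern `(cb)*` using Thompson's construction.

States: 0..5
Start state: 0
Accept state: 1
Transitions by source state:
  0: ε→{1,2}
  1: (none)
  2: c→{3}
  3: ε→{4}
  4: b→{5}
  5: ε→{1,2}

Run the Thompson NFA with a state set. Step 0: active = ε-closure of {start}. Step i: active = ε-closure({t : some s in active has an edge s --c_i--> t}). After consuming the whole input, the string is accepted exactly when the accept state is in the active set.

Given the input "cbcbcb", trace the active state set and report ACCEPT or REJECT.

S₀ = ε-closure({0}) = {0,1,2}
'c' @ 1: {3,4}
'b' @ 2: {1,2,5}  [accepting]
'c' @ 3: {3,4}
'b' @ 4: {1,2,5}  [accepting]
'c' @ 5: {3,4}
'b' @ 6: {1,2,5}  [accepting]
after full input: {1,2,5}  (accept=1 in)

Answer: ACCEPT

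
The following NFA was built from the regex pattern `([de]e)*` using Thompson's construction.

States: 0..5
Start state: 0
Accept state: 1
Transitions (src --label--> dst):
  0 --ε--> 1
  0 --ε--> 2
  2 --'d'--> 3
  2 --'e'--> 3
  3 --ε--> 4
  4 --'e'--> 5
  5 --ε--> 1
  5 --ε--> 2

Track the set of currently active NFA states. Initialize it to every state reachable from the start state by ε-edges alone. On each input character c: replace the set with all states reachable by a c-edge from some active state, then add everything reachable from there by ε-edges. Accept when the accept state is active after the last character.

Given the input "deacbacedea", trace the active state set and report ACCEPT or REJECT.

Answer: REJECT

Trace:
initial (ε-close {0}): {0,1,2}
'd' @ 1: {3,4}
'e' @ 2: {1,2,5}  (accept∈set)
'a' @ 3: {}  — dead — no transitions
rest 'cbacedea' ignored (set empty)
final: {}; accept 1 not in set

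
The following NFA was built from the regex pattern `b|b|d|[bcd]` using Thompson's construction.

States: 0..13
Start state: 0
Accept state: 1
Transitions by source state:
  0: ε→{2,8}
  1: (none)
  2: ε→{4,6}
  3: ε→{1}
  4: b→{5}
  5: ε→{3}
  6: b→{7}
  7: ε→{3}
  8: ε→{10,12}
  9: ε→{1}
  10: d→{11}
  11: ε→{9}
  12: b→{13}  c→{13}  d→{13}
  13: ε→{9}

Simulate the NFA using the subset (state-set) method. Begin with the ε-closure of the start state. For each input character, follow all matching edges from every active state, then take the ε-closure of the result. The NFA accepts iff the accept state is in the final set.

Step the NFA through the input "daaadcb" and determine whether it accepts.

Answer: REJECT

Steps:
initial (ε-close {0}): {0,2,4,6,8,10,12}
'd' @ 1: {1,9,11,13}  ✓accept
'a' @ 2: {}  — state set empty
rest 'aadcb' ignored (set empty)
end set {} — state 1 not in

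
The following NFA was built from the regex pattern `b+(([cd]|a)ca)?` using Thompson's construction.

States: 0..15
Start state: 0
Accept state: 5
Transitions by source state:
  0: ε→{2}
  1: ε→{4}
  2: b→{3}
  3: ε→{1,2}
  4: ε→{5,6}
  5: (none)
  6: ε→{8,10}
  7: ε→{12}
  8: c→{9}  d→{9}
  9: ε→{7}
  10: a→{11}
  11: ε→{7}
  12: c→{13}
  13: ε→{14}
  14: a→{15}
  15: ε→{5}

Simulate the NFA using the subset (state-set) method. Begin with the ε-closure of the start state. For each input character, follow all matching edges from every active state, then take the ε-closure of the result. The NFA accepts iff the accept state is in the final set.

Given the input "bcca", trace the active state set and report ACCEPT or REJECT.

Answer: ACCEPT

Steps:
initial (ε-close {0}): {0,2}
'b' @ 1: {1,2,3,4,5,6,8,10}  (accept∈set)
'c' @ 2: {7,9,12}
'c' @ 3: {13,14}
'a' @ 4: {5,15}  (accept∈set)
after full input: {5,15}  (accept=5 in)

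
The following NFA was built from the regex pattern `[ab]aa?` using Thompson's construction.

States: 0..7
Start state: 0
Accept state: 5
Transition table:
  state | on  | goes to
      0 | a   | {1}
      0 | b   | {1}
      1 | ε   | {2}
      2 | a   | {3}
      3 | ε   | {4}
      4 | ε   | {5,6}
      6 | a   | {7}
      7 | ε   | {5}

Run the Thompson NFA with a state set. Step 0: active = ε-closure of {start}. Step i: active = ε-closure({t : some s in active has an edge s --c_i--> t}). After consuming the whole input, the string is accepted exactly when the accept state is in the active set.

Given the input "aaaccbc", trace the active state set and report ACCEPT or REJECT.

S₀ = ε-closure({0}) = {0}
'a' @ 1: {1,2}
'a' @ 2: {3,4,5,6}  [accepting]
'a' @ 3: {5,7}  [accepting]
'c' @ 4: {}  — state set empty
rest 'cbc' ignored (set empty)
end set {} — state 5 not in

Answer: REJECT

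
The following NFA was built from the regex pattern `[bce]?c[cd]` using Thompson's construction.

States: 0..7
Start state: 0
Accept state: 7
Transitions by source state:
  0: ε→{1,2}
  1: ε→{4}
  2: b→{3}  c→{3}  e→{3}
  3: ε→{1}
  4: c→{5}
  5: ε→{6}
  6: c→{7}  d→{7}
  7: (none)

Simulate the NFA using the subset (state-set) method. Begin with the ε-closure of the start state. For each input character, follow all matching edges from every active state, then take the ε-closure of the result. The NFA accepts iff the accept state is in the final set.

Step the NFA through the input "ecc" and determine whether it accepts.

Answer: ACCEPT

Trace:
start: ε-closure({0}) = {0,1,2,4}
'e' @ 1: {1,3,4}
'c' @ 2: {5,6}
'c' @ 3: {7}  [accepting]
final: {7}; accept 7 in set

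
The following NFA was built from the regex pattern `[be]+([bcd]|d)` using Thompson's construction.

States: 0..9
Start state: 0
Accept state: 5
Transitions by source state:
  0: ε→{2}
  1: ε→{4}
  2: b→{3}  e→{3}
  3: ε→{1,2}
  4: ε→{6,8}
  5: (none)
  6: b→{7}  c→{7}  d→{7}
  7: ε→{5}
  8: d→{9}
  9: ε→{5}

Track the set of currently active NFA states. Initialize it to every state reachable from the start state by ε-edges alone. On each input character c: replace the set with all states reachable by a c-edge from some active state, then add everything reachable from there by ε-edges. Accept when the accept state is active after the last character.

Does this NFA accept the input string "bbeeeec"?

S₀ = ε-closure({0}) = {0,2}
'b' @ 1: {1,2,3,4,6,8}
'b' @ 2: {1,2,3,4,5,6,7,8}  ✓accept
'e' @ 3: {1,2,3,4,6,8}
'e' @ 4: {1,2,3,4,6,8}
'e' @ 5: {1,2,3,4,6,8}
'e' @ 6: {1,2,3,4,6,8}
'c' @ 7: {5,7}  ✓accept
final: {5,7}; accept 5 in set

Answer: ACCEPT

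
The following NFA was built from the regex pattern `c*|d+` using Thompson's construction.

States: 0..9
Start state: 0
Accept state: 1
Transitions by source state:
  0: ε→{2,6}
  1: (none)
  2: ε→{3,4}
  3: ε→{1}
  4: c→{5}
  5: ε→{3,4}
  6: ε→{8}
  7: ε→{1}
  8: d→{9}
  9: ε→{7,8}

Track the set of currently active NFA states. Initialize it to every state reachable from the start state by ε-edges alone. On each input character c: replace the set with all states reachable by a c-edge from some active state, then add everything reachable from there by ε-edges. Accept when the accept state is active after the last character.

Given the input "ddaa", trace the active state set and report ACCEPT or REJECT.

S₀ = ε-closure({0}) = {0,1,2,3,4,6,8}
'd' @ 1: {1,7,8,9}  (accept∈set)
'd' @ 2: {1,7,8,9}  (accept∈set)
'a' @ 3: {}  — no active states
rest 'a' ignored (set empty)
end set {} — state 1 not in

Answer: REJECT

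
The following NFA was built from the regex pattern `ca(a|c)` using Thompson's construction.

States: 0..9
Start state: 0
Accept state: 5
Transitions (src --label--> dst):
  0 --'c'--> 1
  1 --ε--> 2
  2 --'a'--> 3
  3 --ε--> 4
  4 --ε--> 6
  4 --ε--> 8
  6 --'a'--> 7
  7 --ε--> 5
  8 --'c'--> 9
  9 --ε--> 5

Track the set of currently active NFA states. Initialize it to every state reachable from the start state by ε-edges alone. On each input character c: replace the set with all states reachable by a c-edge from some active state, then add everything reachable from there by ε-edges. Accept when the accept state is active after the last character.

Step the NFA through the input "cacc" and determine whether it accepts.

start: ε-closure({0}) = {0}
'c' @ 1: {1,2}
'a' @ 2: {3,4,6,8}
'c' @ 3: {5,9}  [accepting]
'c' @ 4: {}  — dead — no transitions
end set {} — state 5 not in

Answer: REJECT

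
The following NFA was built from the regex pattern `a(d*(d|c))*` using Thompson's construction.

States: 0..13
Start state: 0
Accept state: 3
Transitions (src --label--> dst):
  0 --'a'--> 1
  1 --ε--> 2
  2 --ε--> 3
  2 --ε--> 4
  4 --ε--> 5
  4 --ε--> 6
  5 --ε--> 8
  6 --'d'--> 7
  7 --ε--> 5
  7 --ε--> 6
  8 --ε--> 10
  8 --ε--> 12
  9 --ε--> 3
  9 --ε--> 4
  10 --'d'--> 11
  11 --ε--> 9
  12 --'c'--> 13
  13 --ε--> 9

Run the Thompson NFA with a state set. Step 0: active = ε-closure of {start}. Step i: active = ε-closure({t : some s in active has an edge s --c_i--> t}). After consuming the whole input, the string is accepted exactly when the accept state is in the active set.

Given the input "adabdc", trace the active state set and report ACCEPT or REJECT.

Answer: REJECT

Trace:
S₀ = ε-closure({0}) = {0}
'a' @ 1: {1,2,3,4,5,6,8,10,12}  ✓accept
'd' @ 2: {3,4,5,6,7,8,9,10,11,12}  ✓accept
'a' @ 3: {}  — state set empty
rest 'bdc' ignored (set empty)
end set {} — state 3 not in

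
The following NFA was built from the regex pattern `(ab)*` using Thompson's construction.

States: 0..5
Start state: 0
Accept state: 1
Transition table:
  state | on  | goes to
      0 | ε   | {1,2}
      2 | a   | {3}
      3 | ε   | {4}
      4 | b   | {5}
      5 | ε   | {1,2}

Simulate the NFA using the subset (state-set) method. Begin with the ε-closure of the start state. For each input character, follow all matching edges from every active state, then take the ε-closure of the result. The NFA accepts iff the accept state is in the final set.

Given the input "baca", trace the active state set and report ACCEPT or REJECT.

initial (ε-close {0}): {0,1,2}
'b' @ 1: {}  — state set empty
rest 'aca' ignored (set empty)
after full input: {}  (accept=1 not in)

Answer: REJECT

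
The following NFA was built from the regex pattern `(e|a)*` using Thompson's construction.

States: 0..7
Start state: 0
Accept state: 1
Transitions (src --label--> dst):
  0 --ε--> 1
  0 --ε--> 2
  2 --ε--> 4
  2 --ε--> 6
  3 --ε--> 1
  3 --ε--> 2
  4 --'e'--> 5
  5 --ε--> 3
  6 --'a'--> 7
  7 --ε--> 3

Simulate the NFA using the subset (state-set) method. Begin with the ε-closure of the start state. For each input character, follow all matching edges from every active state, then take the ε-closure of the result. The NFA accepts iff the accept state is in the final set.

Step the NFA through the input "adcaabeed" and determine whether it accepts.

Answer: REJECT

Trace:
S₀ = ε-closure({0}) = {0,1,2,4,6}
'a' @ 1: {1,2,3,4,6,7}  (accept∈set)
'd' @ 2: {}  — no active states
rest 'caabeed' ignored (set empty)
final: {}; accept 1 not in set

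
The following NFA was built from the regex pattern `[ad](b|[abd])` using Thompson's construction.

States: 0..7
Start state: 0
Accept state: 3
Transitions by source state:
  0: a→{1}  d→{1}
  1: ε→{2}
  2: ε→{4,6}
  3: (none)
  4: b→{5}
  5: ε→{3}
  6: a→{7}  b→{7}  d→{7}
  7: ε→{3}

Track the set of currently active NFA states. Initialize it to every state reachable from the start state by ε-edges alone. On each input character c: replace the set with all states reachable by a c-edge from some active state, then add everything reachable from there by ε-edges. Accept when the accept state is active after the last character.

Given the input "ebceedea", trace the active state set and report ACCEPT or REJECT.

Answer: REJECT

Steps:
start: ε-closure({0}) = {0}
'e' @ 1: {}  — state set empty
rest 'bceedea' ignored (set empty)
final: {}; accept 3 not in set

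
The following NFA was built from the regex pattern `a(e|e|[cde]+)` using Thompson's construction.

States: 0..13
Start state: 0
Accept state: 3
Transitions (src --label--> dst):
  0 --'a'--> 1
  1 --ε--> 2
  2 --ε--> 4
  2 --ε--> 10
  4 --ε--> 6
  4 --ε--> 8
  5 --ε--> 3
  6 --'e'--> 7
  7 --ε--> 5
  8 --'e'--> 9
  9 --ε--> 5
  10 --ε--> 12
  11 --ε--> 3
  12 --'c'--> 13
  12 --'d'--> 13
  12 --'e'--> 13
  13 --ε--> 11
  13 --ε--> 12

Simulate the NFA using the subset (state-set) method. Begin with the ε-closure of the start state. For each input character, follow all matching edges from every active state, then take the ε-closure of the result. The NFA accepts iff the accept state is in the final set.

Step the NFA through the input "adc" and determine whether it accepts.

S₀ = ε-closure({0}) = {0}
'a' @ 1: {1,2,4,6,8,10,12}
'd' @ 2: {3,11,12,13}  ✓accept
'c' @ 3: {3,11,12,13}  ✓accept
end set {3,11,12,13} — state 3 in

Answer: ACCEPT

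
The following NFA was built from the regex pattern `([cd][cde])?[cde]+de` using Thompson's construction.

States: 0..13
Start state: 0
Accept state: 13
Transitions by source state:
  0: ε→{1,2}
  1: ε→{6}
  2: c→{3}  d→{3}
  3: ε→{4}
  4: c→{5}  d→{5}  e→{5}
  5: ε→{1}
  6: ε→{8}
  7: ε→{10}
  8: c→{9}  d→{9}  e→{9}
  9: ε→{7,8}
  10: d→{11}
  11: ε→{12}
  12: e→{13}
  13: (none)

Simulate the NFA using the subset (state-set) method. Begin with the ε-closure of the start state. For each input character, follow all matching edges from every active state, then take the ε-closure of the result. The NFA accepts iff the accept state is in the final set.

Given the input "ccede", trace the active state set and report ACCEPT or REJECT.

Answer: ACCEPT

Steps:
initial (ε-close {0}): {0,1,2,6,8}
'c' @ 1: {3,4,7,8,9,10}
'c' @ 2: {1,5,6,7,8,9,10}
'e' @ 3: {7,8,9,10}
'd' @ 4: {7,8,9,10,11,12}
'e' @ 5: {7,8,9,10,13}  ✓accept
after full input: {7,8,9,10,13}  (accept=13 in)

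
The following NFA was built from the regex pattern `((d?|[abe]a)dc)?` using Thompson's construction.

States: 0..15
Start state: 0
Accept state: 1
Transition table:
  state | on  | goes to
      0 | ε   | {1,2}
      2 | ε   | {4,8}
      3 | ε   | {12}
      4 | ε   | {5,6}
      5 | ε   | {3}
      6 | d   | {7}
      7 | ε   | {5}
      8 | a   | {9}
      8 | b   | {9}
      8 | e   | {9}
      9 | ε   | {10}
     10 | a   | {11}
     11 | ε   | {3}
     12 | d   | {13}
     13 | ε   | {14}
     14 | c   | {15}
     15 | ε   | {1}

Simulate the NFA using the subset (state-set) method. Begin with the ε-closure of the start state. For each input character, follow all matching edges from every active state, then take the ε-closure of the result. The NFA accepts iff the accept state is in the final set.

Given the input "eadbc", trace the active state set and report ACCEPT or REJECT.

initial (ε-close {0}): {0,1,2,3,4,5,6,8,12}
'e' @ 1: {9,10}
'a' @ 2: {3,11,12}
'd' @ 3: {13,14}
'b' @ 4: {}  — dead — no transitions
rest 'c' ignored (set empty)
end set {} — state 1 not in

Answer: REJECT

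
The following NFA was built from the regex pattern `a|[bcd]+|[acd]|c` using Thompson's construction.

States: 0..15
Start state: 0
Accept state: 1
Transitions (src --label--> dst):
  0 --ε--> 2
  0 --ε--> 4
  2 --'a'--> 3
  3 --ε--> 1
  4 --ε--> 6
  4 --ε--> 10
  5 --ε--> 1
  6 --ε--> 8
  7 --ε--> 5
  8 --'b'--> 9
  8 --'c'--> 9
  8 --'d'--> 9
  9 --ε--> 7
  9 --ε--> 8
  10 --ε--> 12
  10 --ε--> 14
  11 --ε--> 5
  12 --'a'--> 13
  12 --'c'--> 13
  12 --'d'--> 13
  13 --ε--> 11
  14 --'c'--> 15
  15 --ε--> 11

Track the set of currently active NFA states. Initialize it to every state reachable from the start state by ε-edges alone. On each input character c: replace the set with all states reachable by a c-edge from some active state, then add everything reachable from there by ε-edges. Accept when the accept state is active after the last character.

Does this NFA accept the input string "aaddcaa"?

S₀ = ε-closure({0}) = {0,2,4,6,8,10,12,14}
'a' @ 1: {1,3,5,11,13}  (accept∈set)
'a' @ 2: {}  — no active states
rest 'ddcaa' ignored (set empty)
end set {} — state 1 not in

Answer: REJECT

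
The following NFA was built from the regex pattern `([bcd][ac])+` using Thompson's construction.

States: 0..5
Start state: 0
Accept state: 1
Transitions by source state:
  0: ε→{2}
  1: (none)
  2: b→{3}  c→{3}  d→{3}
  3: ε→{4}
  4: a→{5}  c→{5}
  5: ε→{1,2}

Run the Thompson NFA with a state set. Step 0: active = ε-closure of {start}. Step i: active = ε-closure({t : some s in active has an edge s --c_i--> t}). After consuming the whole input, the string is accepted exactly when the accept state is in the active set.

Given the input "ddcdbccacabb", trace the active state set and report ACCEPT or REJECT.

start: ε-closure({0}) = {0,2}
'd' @ 1: {3,4}
'd' @ 2: {}  — no active states
rest 'cdbccacabb' ignored (set empty)
end set {} — state 1 not in

Answer: REJECT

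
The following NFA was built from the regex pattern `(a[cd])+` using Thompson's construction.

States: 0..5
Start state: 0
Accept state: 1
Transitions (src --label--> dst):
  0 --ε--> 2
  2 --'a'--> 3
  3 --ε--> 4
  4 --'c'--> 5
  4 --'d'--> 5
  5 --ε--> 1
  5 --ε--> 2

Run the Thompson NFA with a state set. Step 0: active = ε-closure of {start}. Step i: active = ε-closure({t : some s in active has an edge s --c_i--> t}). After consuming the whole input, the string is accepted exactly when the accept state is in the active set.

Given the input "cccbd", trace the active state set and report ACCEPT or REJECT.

S₀ = ε-closure({0}) = {0,2}
'c' @ 1: {}  — dead — no transitions
rest 'ccbd' ignored (set empty)
final: {}; accept 1 not in set

Answer: REJECT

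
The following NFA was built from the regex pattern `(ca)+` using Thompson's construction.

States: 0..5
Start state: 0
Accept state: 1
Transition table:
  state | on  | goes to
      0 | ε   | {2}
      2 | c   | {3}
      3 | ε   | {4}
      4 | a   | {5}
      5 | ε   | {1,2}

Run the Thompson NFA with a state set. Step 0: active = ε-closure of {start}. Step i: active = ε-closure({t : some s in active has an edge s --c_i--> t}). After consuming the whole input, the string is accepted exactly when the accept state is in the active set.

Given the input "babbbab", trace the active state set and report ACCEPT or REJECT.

initial (ε-close {0}): {0,2}
'b' @ 1: {}  — no active states
rest 'abbbab' ignored (set empty)
after full input: {}  (accept=1 not in)

Answer: REJECT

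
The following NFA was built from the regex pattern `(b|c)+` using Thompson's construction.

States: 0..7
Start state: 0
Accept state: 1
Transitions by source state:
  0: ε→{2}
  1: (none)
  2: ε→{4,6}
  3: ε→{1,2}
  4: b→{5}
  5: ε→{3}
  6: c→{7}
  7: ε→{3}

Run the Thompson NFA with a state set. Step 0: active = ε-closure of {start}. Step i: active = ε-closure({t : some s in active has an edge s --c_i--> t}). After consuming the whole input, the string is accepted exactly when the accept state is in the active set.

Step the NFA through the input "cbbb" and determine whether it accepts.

Answer: ACCEPT

Derivation:
start: ε-closure({0}) = {0,2,4,6}
'c' @ 1: {1,2,3,4,6,7}  [accepting]
'b' @ 2: {1,2,3,4,5,6}  [accepting]
'b' @ 3: {1,2,3,4,5,6}  [accepting]
'b' @ 4: {1,2,3,4,5,6}  [accepting]
end set {1,2,3,4,5,6} — state 1 in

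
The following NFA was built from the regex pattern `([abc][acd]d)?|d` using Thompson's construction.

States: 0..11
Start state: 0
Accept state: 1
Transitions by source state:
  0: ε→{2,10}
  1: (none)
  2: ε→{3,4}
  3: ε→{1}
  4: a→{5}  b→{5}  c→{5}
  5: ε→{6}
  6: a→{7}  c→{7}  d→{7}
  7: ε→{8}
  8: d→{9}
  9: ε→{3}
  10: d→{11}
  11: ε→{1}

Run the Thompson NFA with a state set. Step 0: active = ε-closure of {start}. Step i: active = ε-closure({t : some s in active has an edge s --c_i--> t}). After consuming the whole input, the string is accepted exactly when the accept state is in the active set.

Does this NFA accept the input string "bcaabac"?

Answer: REJECT

Steps:
initial (ε-close {0}): {0,1,2,3,4,10}
'b' @ 1: {5,6}
'c' @ 2: {7,8}
'a' @ 3: {}  — no active states
rest 'abac' ignored (set empty)
final: {}; accept 1 not in set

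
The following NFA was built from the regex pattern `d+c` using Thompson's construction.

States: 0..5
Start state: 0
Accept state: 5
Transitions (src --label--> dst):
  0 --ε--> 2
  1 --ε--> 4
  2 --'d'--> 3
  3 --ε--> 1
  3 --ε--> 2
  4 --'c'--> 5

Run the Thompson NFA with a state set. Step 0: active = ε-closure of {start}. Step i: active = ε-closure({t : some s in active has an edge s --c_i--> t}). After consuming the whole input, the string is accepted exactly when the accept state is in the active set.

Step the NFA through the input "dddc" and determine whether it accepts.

Answer: ACCEPT

Steps:
start: ε-closure({0}) = {0,2}
'd' @ 1: {1,2,3,4}
'd' @ 2: {1,2,3,4}
'd' @ 3: {1,2,3,4}
'c' @ 4: {5}  [accepting]
end set {5} — state 5 in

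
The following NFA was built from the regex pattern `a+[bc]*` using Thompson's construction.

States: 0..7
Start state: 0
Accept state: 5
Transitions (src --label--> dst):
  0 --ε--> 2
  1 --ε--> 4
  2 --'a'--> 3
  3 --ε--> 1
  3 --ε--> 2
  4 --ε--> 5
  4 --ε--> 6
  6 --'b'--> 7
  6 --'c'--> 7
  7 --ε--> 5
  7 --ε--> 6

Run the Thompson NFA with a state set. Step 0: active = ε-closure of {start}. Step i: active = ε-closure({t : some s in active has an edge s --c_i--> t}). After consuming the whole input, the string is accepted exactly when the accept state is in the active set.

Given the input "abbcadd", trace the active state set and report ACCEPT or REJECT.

Answer: REJECT

Trace:
initial (ε-close {0}): {0,2}
'a' @ 1: {1,2,3,4,5,6}  ✓accept
'b' @ 2: {5,6,7}  ✓accept
'b' @ 3: {5,6,7}  ✓accept
'c' @ 4: {5,6,7}  ✓accept
'a' @ 5: {}  — state set empty
rest 'dd' ignored (set empty)
after full input: {}  (accept=5 not in)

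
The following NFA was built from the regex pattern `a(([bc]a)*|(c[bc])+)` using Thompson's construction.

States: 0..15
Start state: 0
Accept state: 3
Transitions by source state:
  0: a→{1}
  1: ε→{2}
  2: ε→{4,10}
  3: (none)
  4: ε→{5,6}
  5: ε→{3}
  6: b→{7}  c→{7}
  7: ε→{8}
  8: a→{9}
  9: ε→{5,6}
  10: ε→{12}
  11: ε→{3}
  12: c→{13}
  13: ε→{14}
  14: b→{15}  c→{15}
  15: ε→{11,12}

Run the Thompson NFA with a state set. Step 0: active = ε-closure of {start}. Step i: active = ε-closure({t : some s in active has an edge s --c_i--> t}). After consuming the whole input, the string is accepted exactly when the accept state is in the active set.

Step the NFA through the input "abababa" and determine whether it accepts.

S₀ = ε-closure({0}) = {0}
'a' @ 1: {1,2,3,4,5,6,10,12}  ✓accept
'b' @ 2: {7,8}
'a' @ 3: {3,5,6,9}  ✓accept
'b' @ 4: {7,8}
'a' @ 5: {3,5,6,9}  ✓accept
'b' @ 6: {7,8}
'a' @ 7: {3,5,6,9}  ✓accept
end set {3,5,6,9} — state 3 in

Answer: ACCEPT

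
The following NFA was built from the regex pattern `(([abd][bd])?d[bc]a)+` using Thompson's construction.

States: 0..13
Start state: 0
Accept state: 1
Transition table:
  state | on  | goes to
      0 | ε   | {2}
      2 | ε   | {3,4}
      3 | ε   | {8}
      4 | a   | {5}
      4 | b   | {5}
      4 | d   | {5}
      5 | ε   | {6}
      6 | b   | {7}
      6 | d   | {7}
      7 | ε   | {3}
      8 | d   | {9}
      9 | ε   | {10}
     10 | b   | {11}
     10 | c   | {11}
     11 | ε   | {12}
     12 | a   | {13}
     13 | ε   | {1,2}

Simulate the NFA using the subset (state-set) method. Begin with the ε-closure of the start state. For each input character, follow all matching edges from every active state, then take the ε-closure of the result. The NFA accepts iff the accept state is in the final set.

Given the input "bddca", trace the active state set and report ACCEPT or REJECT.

start: ε-closure({0}) = {0,2,3,4,8}
'b' @ 1: {5,6}
'd' @ 2: {3,7,8}
'd' @ 3: {9,10}
'c' @ 4: {11,12}
'a' @ 5: {1,2,3,4,8,13}  [accepting]
after full input: {1,2,3,4,8,13}  (accept=1 in)

Answer: ACCEPT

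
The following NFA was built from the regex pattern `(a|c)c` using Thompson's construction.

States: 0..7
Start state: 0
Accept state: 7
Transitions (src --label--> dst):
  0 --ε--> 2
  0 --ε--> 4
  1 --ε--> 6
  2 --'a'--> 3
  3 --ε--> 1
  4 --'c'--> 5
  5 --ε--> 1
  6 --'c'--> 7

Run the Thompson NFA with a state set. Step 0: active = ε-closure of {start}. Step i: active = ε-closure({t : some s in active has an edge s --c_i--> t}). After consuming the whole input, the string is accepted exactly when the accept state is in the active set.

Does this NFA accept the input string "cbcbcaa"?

S₀ = ε-closure({0}) = {0,2,4}
'c' @ 1: {1,5,6}
'b' @ 2: {}  — state set empty
rest 'cbcaa' ignored (set empty)
final: {}; accept 7 not in set

Answer: REJECT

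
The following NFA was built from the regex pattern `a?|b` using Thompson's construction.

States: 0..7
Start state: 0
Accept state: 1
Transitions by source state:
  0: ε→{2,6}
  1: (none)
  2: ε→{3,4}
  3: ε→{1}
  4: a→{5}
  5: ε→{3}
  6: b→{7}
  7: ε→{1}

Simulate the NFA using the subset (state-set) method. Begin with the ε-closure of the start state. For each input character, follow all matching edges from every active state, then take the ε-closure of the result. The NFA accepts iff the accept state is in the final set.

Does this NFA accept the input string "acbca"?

Answer: REJECT

Trace:
initial (ε-close {0}): {0,1,2,3,4,6}
'a' @ 1: {1,3,5}  [accepting]
'c' @ 2: {}  — no active states
rest 'bca' ignored (set empty)
end set {} — state 1 not in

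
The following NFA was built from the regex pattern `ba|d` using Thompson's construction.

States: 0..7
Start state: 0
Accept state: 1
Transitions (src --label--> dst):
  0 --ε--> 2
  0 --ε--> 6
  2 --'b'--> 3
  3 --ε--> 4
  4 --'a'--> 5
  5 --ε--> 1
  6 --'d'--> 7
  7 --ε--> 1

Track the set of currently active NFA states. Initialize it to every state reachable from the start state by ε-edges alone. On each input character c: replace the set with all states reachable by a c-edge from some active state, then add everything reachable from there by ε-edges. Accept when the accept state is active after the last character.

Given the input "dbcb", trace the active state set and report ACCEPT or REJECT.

initial (ε-close {0}): {0,2,6}
'd' @ 1: {1,7}  [accepting]
'b' @ 2: {}  — state set empty
rest 'cb' ignored (set empty)
final: {}; accept 1 not in set

Answer: REJECT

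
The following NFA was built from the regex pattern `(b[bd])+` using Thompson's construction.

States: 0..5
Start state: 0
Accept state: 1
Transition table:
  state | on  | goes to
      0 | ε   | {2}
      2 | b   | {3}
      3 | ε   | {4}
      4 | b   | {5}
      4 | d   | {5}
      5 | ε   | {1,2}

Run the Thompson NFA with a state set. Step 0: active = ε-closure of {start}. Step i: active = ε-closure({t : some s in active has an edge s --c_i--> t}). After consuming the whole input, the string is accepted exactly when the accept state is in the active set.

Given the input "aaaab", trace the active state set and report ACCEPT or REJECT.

Answer: REJECT

Derivation:
initial (ε-close {0}): {0,2}
'a' @ 1: {}  — dead — no transitions
rest 'aaab' ignored (set empty)
after full input: {}  (accept=1 not in)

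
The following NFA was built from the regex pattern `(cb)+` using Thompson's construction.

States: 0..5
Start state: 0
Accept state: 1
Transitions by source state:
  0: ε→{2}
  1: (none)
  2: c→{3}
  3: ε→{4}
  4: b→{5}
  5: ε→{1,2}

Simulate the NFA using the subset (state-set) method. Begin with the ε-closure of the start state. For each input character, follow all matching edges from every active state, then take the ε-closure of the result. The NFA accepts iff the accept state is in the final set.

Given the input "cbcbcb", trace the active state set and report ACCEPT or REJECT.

Answer: ACCEPT

Steps:
S₀ = ε-closure({0}) = {0,2}
'c' @ 1: {3,4}
'b' @ 2: {1,2,5}  ✓accept
'c' @ 3: {3,4}
'b' @ 4: {1,2,5}  ✓accept
'c' @ 5: {3,4}
'b' @ 6: {1,2,5}  ✓accept
end set {1,2,5} — state 1 in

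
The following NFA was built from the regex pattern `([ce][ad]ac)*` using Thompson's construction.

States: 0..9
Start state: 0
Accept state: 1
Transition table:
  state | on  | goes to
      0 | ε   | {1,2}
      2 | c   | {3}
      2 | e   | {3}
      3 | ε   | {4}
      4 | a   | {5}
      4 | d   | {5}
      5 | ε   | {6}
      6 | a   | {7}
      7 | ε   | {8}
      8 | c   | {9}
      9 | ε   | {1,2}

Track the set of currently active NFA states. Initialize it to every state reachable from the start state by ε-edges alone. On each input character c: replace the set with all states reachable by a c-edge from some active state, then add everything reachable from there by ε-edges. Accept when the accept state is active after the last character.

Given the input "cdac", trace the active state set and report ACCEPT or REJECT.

S₀ = ε-closure({0}) = {0,1,2}
'c' @ 1: {3,4}
'd' @ 2: {5,6}
'a' @ 3: {7,8}
'c' @ 4: {1,2,9}  [accepting]
final: {1,2,9}; accept 1 in set

Answer: ACCEPT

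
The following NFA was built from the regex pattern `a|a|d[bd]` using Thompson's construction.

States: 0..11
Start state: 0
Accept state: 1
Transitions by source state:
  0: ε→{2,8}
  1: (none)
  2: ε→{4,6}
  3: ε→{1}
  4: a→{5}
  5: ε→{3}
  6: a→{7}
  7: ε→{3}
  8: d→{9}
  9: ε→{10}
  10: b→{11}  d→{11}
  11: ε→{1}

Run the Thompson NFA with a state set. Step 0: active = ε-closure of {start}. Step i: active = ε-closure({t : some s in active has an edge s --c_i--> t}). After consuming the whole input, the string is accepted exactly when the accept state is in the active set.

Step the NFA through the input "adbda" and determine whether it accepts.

start: ε-closure({0}) = {0,2,4,6,8}
'a' @ 1: {1,3,5,7}  [accepting]
'd' @ 2: {}  — dead — no transitions
rest 'bda' ignored (set empty)
after full input: {}  (accept=1 not in)

Answer: REJECT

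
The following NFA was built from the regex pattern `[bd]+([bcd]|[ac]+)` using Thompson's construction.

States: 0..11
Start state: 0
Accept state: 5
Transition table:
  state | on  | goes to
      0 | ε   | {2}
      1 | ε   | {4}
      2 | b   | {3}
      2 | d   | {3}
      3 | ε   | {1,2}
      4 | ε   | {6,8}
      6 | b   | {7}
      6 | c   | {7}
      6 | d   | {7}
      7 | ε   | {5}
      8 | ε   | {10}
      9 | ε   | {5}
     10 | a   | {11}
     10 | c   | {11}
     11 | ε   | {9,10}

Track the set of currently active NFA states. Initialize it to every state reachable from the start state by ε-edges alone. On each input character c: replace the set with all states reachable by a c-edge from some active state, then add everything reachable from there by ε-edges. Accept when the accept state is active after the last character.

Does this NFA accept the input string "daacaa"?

start: ε-closure({0}) = {0,2}
'd' @ 1: {1,2,3,4,6,8,10}
'a' @ 2: {5,9,10,11}  ✓accept
'a' @ 3: {5,9,10,11}  ✓accept
'c' @ 4: {5,9,10,11}  ✓accept
'a' @ 5: {5,9,10,11}  ✓accept
'a' @ 6: {5,9,10,11}  ✓accept
end set {5,9,10,11} — state 5 in

Answer: ACCEPT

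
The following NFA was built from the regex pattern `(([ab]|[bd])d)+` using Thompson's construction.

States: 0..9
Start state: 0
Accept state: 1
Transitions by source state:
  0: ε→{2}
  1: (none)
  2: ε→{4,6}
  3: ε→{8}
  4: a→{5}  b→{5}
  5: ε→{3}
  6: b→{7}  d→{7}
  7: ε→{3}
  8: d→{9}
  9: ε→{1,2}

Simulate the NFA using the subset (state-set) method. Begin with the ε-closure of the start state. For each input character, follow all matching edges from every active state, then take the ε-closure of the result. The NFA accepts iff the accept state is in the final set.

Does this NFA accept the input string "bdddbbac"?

Answer: REJECT

Steps:
S₀ = ε-closure({0}) = {0,2,4,6}
'b' @ 1: {3,5,7,8}
'd' @ 2: {1,2,4,6,9}  (accept∈set)
'd' @ 3: {3,7,8}
'd' @ 4: {1,2,4,6,9}  (accept∈set)
'b' @ 5: {3,5,7,8}
'b' @ 6: {}  — state set empty
rest 'ac' ignored (set empty)
after full input: {}  (accept=1 not in)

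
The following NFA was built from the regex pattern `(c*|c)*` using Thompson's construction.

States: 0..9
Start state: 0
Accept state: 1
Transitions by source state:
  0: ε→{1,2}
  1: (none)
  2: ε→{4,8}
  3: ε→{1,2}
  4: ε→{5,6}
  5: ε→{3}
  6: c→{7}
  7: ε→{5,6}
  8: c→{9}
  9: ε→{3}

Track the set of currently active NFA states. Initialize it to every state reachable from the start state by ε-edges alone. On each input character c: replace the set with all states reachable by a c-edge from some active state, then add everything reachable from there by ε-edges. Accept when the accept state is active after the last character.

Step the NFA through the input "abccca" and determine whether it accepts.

S₀ = ε-closure({0}) = {0,1,2,3,4,5,6,8}
'a' @ 1: {}  — state set empty
rest 'bccca' ignored (set empty)
after full input: {}  (accept=1 not in)

Answer: REJECT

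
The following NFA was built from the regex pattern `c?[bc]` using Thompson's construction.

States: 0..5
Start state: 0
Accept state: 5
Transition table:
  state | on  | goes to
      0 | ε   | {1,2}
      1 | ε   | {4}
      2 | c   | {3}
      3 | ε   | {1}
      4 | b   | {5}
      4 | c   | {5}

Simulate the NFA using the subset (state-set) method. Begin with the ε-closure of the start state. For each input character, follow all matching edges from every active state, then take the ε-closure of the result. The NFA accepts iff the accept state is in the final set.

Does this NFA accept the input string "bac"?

S₀ = ε-closure({0}) = {0,1,2,4}
'b' @ 1: {5}  (accept∈set)
'a' @ 2: {}  — state set empty
rest 'c' ignored (set empty)
end set {} — state 5 not in

Answer: REJECT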